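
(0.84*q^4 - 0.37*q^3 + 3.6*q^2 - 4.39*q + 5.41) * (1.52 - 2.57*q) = -2.1588*q^5 + 2.2277*q^4 - 9.8144*q^3 + 16.7543*q^2 - 20.5765*q + 8.2232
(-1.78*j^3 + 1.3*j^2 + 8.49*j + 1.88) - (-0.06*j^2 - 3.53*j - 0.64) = -1.78*j^3 + 1.36*j^2 + 12.02*j + 2.52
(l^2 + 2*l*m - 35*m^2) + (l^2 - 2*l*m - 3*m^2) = 2*l^2 - 38*m^2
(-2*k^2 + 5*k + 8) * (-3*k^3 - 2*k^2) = 6*k^5 - 11*k^4 - 34*k^3 - 16*k^2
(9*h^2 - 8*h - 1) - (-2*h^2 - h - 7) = 11*h^2 - 7*h + 6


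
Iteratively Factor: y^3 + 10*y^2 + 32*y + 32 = (y + 4)*(y^2 + 6*y + 8) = (y + 4)^2*(y + 2)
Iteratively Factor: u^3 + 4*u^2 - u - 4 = (u - 1)*(u^2 + 5*u + 4) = (u - 1)*(u + 1)*(u + 4)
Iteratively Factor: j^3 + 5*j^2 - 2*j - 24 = (j - 2)*(j^2 + 7*j + 12) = (j - 2)*(j + 4)*(j + 3)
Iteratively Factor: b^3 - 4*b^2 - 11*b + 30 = (b - 2)*(b^2 - 2*b - 15) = (b - 2)*(b + 3)*(b - 5)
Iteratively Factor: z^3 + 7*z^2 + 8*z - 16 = (z - 1)*(z^2 + 8*z + 16) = (z - 1)*(z + 4)*(z + 4)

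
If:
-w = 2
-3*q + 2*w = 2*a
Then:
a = -3*q/2 - 2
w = -2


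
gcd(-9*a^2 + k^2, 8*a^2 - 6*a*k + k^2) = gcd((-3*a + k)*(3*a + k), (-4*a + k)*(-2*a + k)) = 1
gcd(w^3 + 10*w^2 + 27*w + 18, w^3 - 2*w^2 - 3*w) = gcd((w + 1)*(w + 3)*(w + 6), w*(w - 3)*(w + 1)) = w + 1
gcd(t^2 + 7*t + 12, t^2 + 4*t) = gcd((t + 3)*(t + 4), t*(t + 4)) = t + 4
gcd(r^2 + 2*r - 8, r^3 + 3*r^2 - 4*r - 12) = r - 2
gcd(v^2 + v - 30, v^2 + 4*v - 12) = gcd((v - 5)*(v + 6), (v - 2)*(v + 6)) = v + 6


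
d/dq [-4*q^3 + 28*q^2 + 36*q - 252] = -12*q^2 + 56*q + 36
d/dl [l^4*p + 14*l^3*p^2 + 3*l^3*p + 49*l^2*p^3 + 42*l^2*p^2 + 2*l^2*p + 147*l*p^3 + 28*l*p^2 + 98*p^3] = p*(4*l^3 + 42*l^2*p + 9*l^2 + 98*l*p^2 + 84*l*p + 4*l + 147*p^2 + 28*p)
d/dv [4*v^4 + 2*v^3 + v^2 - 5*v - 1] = 16*v^3 + 6*v^2 + 2*v - 5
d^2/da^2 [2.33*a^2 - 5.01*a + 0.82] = 4.66000000000000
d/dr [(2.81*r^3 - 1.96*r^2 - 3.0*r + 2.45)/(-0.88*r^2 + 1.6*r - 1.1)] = (-2.4728*r^4 + 8.992*r^3 - 15.049*r^2 + 8.624*r - 0.62)/(0.7744*r^4 - 2.816*r^3 + 4.496*r^2 - 3.52*r + 1.21)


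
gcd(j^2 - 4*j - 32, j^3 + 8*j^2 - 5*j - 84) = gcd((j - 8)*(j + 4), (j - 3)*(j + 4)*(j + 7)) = j + 4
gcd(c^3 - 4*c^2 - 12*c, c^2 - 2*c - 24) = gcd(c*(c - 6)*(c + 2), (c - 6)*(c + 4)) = c - 6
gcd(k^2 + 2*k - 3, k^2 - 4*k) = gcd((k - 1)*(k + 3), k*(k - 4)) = 1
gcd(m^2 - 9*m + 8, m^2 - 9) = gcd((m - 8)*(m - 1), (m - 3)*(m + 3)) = 1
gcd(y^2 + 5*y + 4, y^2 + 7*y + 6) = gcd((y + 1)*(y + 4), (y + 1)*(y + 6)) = y + 1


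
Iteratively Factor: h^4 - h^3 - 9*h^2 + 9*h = (h - 3)*(h^3 + 2*h^2 - 3*h) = h*(h - 3)*(h^2 + 2*h - 3) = h*(h - 3)*(h + 3)*(h - 1)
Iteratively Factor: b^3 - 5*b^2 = (b - 5)*(b^2) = b*(b - 5)*(b)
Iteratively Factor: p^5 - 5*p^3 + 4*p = (p - 2)*(p^4 + 2*p^3 - p^2 - 2*p) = (p - 2)*(p - 1)*(p^3 + 3*p^2 + 2*p) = p*(p - 2)*(p - 1)*(p^2 + 3*p + 2) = p*(p - 2)*(p - 1)*(p + 1)*(p + 2)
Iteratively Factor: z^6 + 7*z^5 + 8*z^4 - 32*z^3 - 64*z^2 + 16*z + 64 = (z + 4)*(z^5 + 3*z^4 - 4*z^3 - 16*z^2 + 16) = (z - 1)*(z + 4)*(z^4 + 4*z^3 - 16*z - 16) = (z - 2)*(z - 1)*(z + 4)*(z^3 + 6*z^2 + 12*z + 8) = (z - 2)*(z - 1)*(z + 2)*(z + 4)*(z^2 + 4*z + 4) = (z - 2)*(z - 1)*(z + 2)^2*(z + 4)*(z + 2)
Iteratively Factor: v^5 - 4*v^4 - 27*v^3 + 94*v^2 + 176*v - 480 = (v - 5)*(v^4 + v^3 - 22*v^2 - 16*v + 96) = (v - 5)*(v + 3)*(v^3 - 2*v^2 - 16*v + 32) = (v - 5)*(v + 3)*(v + 4)*(v^2 - 6*v + 8) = (v - 5)*(v - 4)*(v + 3)*(v + 4)*(v - 2)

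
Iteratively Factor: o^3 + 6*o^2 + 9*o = (o)*(o^2 + 6*o + 9) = o*(o + 3)*(o + 3)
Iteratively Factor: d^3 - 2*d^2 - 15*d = (d)*(d^2 - 2*d - 15) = d*(d + 3)*(d - 5)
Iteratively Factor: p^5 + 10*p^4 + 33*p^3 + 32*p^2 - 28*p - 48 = (p + 2)*(p^4 + 8*p^3 + 17*p^2 - 2*p - 24) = (p + 2)*(p + 3)*(p^3 + 5*p^2 + 2*p - 8) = (p + 2)^2*(p + 3)*(p^2 + 3*p - 4) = (p + 2)^2*(p + 3)*(p + 4)*(p - 1)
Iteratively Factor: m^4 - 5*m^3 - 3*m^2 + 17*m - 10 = (m - 1)*(m^3 - 4*m^2 - 7*m + 10) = (m - 1)^2*(m^2 - 3*m - 10) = (m - 1)^2*(m + 2)*(m - 5)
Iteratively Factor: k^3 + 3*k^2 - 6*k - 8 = (k + 4)*(k^2 - k - 2) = (k + 1)*(k + 4)*(k - 2)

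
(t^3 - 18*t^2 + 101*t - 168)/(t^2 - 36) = (t^3 - 18*t^2 + 101*t - 168)/(t^2 - 36)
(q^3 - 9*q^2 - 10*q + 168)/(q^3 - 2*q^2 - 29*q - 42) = (q^2 - 2*q - 24)/(q^2 + 5*q + 6)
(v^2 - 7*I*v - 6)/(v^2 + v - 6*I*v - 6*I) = (v - I)/(v + 1)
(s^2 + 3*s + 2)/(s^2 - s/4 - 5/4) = 4*(s + 2)/(4*s - 5)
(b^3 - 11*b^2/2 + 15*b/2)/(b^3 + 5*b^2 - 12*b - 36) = b*(2*b - 5)/(2*(b^2 + 8*b + 12))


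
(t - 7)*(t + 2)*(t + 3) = t^3 - 2*t^2 - 29*t - 42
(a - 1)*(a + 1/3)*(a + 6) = a^3 + 16*a^2/3 - 13*a/3 - 2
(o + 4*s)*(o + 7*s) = o^2 + 11*o*s + 28*s^2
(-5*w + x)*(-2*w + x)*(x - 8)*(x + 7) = 10*w^2*x^2 - 10*w^2*x - 560*w^2 - 7*w*x^3 + 7*w*x^2 + 392*w*x + x^4 - x^3 - 56*x^2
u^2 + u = u*(u + 1)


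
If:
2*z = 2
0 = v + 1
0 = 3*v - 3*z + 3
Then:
No Solution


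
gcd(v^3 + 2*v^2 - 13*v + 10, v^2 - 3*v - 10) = 1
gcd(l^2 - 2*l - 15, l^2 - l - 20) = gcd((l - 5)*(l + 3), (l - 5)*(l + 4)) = l - 5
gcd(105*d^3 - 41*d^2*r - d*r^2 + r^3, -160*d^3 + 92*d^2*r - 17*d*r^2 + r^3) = -5*d + r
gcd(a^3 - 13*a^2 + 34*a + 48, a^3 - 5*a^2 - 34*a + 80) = a - 8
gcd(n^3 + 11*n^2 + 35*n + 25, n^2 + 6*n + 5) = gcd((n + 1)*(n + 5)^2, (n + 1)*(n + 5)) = n^2 + 6*n + 5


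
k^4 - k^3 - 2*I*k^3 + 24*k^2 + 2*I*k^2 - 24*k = k*(k - 1)*(k - 6*I)*(k + 4*I)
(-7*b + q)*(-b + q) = 7*b^2 - 8*b*q + q^2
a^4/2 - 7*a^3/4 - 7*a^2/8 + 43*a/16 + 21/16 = (a/2 + 1/2)*(a - 7/2)*(a - 3/2)*(a + 1/2)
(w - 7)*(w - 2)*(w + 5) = w^3 - 4*w^2 - 31*w + 70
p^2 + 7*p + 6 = (p + 1)*(p + 6)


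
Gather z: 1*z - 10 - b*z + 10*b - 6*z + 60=10*b + z*(-b - 5) + 50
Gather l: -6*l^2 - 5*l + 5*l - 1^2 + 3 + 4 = 6 - 6*l^2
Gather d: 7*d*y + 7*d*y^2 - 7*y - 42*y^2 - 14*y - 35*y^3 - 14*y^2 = d*(7*y^2 + 7*y) - 35*y^3 - 56*y^2 - 21*y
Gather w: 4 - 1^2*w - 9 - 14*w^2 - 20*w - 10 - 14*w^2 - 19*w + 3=-28*w^2 - 40*w - 12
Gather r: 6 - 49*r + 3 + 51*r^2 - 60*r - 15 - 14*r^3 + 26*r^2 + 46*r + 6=-14*r^3 + 77*r^2 - 63*r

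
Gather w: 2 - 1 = 1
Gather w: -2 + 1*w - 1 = w - 3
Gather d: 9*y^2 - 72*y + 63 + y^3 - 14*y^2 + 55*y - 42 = y^3 - 5*y^2 - 17*y + 21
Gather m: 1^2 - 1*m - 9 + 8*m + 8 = 7*m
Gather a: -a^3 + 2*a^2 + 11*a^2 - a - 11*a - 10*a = -a^3 + 13*a^2 - 22*a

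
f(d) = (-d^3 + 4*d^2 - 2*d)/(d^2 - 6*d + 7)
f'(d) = (6 - 2*d)*(-d^3 + 4*d^2 - 2*d)/(d^2 - 6*d + 7)^2 + (-3*d^2 + 8*d - 2)/(d^2 - 6*d + 7)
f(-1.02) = 0.51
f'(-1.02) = -0.65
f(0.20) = -0.04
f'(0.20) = -0.13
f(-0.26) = 0.09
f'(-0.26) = -0.43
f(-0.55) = 0.23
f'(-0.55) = -0.53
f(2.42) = -2.65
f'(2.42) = 1.98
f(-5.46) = 4.21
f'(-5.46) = -0.92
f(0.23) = -0.05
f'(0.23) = -0.10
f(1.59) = -244.77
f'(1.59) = 57739.98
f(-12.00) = 10.44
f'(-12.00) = -0.97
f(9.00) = -12.44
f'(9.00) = -0.70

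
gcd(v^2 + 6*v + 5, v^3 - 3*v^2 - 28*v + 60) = v + 5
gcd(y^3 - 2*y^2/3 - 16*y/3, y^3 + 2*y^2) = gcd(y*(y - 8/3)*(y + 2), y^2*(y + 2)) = y^2 + 2*y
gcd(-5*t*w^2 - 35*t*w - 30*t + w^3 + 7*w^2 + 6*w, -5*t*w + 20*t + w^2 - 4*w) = 5*t - w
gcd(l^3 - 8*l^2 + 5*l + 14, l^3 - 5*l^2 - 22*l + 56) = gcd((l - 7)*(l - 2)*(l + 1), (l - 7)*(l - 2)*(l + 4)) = l^2 - 9*l + 14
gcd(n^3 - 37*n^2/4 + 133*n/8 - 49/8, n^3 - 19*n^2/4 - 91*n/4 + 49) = n^2 - 35*n/4 + 49/4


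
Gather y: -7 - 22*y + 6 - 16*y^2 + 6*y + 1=-16*y^2 - 16*y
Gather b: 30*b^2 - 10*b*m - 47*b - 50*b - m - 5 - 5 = 30*b^2 + b*(-10*m - 97) - m - 10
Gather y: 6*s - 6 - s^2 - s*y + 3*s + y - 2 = -s^2 + 9*s + y*(1 - s) - 8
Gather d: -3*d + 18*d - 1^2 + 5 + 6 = 15*d + 10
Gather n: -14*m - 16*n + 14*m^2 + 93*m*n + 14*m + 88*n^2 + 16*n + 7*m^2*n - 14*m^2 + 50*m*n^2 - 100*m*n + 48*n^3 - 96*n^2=48*n^3 + n^2*(50*m - 8) + n*(7*m^2 - 7*m)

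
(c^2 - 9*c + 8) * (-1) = -c^2 + 9*c - 8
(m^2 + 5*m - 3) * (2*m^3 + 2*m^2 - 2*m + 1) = 2*m^5 + 12*m^4 + 2*m^3 - 15*m^2 + 11*m - 3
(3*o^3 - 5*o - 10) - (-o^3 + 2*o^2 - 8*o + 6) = 4*o^3 - 2*o^2 + 3*o - 16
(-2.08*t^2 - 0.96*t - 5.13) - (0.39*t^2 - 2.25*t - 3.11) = -2.47*t^2 + 1.29*t - 2.02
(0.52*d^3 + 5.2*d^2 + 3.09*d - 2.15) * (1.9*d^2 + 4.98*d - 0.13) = 0.988*d^5 + 12.4696*d^4 + 31.6994*d^3 + 10.6272*d^2 - 11.1087*d + 0.2795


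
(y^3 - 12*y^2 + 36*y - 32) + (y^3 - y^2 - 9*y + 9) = 2*y^3 - 13*y^2 + 27*y - 23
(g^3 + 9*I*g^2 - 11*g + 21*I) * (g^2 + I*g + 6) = g^5 + 10*I*g^4 - 14*g^3 + 64*I*g^2 - 87*g + 126*I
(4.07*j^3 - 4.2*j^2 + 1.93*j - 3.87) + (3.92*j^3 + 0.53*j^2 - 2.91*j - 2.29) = 7.99*j^3 - 3.67*j^2 - 0.98*j - 6.16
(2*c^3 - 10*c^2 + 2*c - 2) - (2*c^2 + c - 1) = 2*c^3 - 12*c^2 + c - 1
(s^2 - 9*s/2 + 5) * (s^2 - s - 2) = s^4 - 11*s^3/2 + 15*s^2/2 + 4*s - 10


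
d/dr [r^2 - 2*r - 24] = 2*r - 2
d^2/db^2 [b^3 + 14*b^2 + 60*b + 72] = 6*b + 28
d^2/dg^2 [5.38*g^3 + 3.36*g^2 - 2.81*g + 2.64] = 32.28*g + 6.72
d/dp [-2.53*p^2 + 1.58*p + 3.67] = 1.58 - 5.06*p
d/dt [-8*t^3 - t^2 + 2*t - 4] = -24*t^2 - 2*t + 2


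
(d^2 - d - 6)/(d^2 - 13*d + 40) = (d^2 - d - 6)/(d^2 - 13*d + 40)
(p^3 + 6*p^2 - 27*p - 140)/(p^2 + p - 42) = (p^2 - p - 20)/(p - 6)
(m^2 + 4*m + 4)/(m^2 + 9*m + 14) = (m + 2)/(m + 7)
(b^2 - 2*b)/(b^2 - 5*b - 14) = b*(2 - b)/(-b^2 + 5*b + 14)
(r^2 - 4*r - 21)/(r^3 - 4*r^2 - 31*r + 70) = (r + 3)/(r^2 + 3*r - 10)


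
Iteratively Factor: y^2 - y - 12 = (y + 3)*(y - 4)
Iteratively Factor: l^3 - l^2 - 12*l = (l + 3)*(l^2 - 4*l) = l*(l + 3)*(l - 4)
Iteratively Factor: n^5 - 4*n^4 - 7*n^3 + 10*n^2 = (n - 1)*(n^4 - 3*n^3 - 10*n^2) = n*(n - 1)*(n^3 - 3*n^2 - 10*n) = n*(n - 5)*(n - 1)*(n^2 + 2*n) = n^2*(n - 5)*(n - 1)*(n + 2)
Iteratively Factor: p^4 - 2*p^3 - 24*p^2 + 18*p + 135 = (p - 3)*(p^3 + p^2 - 21*p - 45) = (p - 5)*(p - 3)*(p^2 + 6*p + 9) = (p - 5)*(p - 3)*(p + 3)*(p + 3)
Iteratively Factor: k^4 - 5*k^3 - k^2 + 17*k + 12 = (k + 1)*(k^3 - 6*k^2 + 5*k + 12) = (k + 1)^2*(k^2 - 7*k + 12) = (k - 4)*(k + 1)^2*(k - 3)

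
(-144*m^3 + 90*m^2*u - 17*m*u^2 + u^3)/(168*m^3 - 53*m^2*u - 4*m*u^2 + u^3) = (-6*m + u)/(7*m + u)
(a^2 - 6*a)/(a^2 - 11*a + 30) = a/(a - 5)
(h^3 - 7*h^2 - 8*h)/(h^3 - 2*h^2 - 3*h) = (h - 8)/(h - 3)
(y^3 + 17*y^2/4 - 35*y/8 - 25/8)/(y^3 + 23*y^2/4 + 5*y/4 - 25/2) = (y + 1/2)/(y + 2)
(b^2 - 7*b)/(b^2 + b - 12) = b*(b - 7)/(b^2 + b - 12)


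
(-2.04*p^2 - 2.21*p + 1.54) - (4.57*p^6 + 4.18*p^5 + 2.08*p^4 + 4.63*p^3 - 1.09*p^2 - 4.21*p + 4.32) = -4.57*p^6 - 4.18*p^5 - 2.08*p^4 - 4.63*p^3 - 0.95*p^2 + 2.0*p - 2.78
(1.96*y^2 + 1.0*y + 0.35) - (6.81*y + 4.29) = 1.96*y^2 - 5.81*y - 3.94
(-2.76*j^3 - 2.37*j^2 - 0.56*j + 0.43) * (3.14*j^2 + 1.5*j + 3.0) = -8.6664*j^5 - 11.5818*j^4 - 13.5934*j^3 - 6.5998*j^2 - 1.035*j + 1.29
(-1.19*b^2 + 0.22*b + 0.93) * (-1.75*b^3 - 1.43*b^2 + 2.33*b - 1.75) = 2.0825*b^5 + 1.3167*b^4 - 4.7148*b^3 + 1.2652*b^2 + 1.7819*b - 1.6275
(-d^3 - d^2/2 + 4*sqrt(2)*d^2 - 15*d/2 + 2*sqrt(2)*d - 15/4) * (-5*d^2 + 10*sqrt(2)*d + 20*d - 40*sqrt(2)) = 5*d^5 - 30*sqrt(2)*d^4 - 35*d^4/2 + 215*d^3/2 + 105*sqrt(2)*d^3 - 1645*d^2/4 - 15*sqrt(2)*d^2 - 235*d + 525*sqrt(2)*d/2 + 150*sqrt(2)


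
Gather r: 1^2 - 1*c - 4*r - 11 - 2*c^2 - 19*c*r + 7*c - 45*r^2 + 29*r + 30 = -2*c^2 + 6*c - 45*r^2 + r*(25 - 19*c) + 20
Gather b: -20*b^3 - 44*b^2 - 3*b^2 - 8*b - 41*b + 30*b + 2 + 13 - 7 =-20*b^3 - 47*b^2 - 19*b + 8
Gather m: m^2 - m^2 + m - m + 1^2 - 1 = 0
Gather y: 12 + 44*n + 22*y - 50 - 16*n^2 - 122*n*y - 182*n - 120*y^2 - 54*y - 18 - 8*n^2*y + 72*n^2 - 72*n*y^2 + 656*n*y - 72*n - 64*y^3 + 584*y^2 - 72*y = 56*n^2 - 210*n - 64*y^3 + y^2*(464 - 72*n) + y*(-8*n^2 + 534*n - 104) - 56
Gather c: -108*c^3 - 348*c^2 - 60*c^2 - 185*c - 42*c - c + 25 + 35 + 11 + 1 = -108*c^3 - 408*c^2 - 228*c + 72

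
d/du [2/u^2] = -4/u^3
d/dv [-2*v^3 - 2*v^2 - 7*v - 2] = -6*v^2 - 4*v - 7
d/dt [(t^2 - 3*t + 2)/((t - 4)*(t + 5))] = 2*(2*t^2 - 22*t + 29)/(t^4 + 2*t^3 - 39*t^2 - 40*t + 400)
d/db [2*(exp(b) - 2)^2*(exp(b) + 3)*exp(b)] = (8*exp(3*b) - 6*exp(2*b) - 32*exp(b) + 24)*exp(b)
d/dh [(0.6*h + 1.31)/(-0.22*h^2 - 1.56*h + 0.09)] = (0.132*h^2 + 0.5764*h + 2.0976)/(0.0484*h^4 + 0.6864*h^3 + 2.394*h^2 - 0.2808*h + 0.0081)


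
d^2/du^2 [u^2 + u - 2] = 2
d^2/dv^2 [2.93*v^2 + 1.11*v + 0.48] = 5.86000000000000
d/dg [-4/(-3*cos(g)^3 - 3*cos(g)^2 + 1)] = 12*(3*cos(g) + 2)*sin(g)*cos(g)/(3*cos(g)^3 + 3*cos(g)^2 - 1)^2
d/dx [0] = 0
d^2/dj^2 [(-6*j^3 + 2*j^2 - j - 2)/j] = -12 - 4/j^3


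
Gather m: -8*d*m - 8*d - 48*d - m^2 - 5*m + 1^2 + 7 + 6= -56*d - m^2 + m*(-8*d - 5) + 14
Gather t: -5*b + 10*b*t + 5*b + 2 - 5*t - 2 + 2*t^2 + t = 2*t^2 + t*(10*b - 4)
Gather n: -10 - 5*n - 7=-5*n - 17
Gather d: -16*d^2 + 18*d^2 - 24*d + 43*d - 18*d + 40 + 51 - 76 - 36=2*d^2 + d - 21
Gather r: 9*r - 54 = 9*r - 54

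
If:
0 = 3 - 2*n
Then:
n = 3/2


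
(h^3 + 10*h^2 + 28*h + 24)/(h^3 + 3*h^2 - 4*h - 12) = (h^2 + 8*h + 12)/(h^2 + h - 6)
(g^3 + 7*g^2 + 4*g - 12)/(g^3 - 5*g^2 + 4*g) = (g^2 + 8*g + 12)/(g*(g - 4))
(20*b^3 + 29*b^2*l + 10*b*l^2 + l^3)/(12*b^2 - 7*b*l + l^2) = (20*b^3 + 29*b^2*l + 10*b*l^2 + l^3)/(12*b^2 - 7*b*l + l^2)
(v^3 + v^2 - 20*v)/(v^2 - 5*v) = (v^2 + v - 20)/(v - 5)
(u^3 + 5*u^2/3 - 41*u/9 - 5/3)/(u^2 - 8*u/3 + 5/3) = (u^2 + 10*u/3 + 1)/(u - 1)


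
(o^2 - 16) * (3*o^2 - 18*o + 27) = 3*o^4 - 18*o^3 - 21*o^2 + 288*o - 432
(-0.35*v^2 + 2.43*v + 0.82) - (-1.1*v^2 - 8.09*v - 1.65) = 0.75*v^2 + 10.52*v + 2.47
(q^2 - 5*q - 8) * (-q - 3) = -q^3 + 2*q^2 + 23*q + 24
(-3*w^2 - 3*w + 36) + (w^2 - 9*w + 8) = -2*w^2 - 12*w + 44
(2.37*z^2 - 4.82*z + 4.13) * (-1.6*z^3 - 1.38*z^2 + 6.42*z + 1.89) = -3.792*z^5 + 4.4414*z^4 + 15.259*z^3 - 32.1645*z^2 + 17.4048*z + 7.8057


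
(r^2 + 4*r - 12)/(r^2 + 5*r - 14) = (r + 6)/(r + 7)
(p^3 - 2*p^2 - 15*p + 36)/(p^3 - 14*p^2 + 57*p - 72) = (p + 4)/(p - 8)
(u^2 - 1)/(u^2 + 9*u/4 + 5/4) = 4*(u - 1)/(4*u + 5)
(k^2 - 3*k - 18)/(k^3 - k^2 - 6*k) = (-k^2 + 3*k + 18)/(k*(-k^2 + k + 6))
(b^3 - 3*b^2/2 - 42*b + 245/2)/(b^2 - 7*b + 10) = (2*b^2 + 7*b - 49)/(2*(b - 2))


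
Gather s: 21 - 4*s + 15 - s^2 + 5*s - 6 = -s^2 + s + 30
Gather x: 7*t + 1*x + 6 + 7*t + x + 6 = 14*t + 2*x + 12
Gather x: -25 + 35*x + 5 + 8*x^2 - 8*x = 8*x^2 + 27*x - 20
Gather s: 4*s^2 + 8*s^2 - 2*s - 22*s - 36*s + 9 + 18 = 12*s^2 - 60*s + 27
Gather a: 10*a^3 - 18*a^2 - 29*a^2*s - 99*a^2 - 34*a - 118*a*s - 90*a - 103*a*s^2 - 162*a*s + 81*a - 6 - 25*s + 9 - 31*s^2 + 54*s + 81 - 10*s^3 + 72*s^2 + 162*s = 10*a^3 + a^2*(-29*s - 117) + a*(-103*s^2 - 280*s - 43) - 10*s^3 + 41*s^2 + 191*s + 84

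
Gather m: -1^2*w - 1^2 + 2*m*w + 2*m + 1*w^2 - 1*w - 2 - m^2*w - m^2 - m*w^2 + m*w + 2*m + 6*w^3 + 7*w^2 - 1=m^2*(-w - 1) + m*(-w^2 + 3*w + 4) + 6*w^3 + 8*w^2 - 2*w - 4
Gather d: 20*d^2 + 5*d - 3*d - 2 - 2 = 20*d^2 + 2*d - 4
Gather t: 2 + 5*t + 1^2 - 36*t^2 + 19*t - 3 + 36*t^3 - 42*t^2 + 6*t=36*t^3 - 78*t^2 + 30*t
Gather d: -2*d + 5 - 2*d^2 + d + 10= -2*d^2 - d + 15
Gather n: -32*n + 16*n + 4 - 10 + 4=-16*n - 2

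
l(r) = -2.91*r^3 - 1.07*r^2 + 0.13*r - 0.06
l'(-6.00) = -301.31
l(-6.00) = 589.20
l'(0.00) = 0.13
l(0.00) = -0.06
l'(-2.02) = -31.17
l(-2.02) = 19.30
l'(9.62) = -828.37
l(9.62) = -2688.54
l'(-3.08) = -76.10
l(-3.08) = 74.41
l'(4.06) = -152.46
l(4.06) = -211.92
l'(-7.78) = -511.63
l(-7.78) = 1304.51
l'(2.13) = -44.04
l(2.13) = -32.76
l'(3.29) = -101.40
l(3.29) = -114.84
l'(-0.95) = -5.72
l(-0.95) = 1.35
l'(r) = -8.73*r^2 - 2.14*r + 0.13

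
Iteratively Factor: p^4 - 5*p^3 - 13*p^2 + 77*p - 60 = (p - 5)*(p^3 - 13*p + 12) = (p - 5)*(p - 3)*(p^2 + 3*p - 4) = (p - 5)*(p - 3)*(p + 4)*(p - 1)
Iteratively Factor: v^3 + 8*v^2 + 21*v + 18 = (v + 3)*(v^2 + 5*v + 6) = (v + 3)^2*(v + 2)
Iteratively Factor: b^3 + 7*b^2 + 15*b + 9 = (b + 1)*(b^2 + 6*b + 9) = (b + 1)*(b + 3)*(b + 3)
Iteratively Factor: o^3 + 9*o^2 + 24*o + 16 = (o + 1)*(o^2 + 8*o + 16) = (o + 1)*(o + 4)*(o + 4)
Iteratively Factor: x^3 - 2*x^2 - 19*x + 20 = (x + 4)*(x^2 - 6*x + 5) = (x - 5)*(x + 4)*(x - 1)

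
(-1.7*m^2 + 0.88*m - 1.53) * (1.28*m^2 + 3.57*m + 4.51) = -2.176*m^4 - 4.9426*m^3 - 6.4838*m^2 - 1.4933*m - 6.9003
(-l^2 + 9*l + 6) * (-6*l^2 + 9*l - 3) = 6*l^4 - 63*l^3 + 48*l^2 + 27*l - 18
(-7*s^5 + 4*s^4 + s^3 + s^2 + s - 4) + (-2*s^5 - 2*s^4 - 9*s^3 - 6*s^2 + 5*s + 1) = -9*s^5 + 2*s^4 - 8*s^3 - 5*s^2 + 6*s - 3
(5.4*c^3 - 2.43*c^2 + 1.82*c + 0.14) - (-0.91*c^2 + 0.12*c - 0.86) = 5.4*c^3 - 1.52*c^2 + 1.7*c + 1.0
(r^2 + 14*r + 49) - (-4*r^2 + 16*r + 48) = 5*r^2 - 2*r + 1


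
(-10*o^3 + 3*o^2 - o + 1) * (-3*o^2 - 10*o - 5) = 30*o^5 + 91*o^4 + 23*o^3 - 8*o^2 - 5*o - 5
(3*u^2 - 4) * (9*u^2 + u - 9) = 27*u^4 + 3*u^3 - 63*u^2 - 4*u + 36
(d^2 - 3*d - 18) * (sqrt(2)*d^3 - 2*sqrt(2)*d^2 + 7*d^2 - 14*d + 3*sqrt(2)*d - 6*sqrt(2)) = sqrt(2)*d^5 - 5*sqrt(2)*d^4 + 7*d^4 - 35*d^3 - 9*sqrt(2)*d^3 - 84*d^2 + 21*sqrt(2)*d^2 - 36*sqrt(2)*d + 252*d + 108*sqrt(2)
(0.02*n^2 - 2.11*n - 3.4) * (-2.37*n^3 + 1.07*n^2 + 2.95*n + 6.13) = -0.0474*n^5 + 5.0221*n^4 + 5.8593*n^3 - 9.7399*n^2 - 22.9643*n - 20.842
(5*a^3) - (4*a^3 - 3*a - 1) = a^3 + 3*a + 1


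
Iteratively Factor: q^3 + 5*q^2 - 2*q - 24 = (q - 2)*(q^2 + 7*q + 12) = (q - 2)*(q + 4)*(q + 3)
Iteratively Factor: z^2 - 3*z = (z - 3)*(z)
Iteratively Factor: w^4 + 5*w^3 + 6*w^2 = (w + 2)*(w^3 + 3*w^2) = w*(w + 2)*(w^2 + 3*w) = w^2*(w + 2)*(w + 3)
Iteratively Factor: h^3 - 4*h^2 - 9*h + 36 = (h - 4)*(h^2 - 9) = (h - 4)*(h - 3)*(h + 3)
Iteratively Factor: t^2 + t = (t)*(t + 1)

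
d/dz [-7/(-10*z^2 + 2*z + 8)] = 7*(1 - 10*z)/(2*(-5*z^2 + z + 4)^2)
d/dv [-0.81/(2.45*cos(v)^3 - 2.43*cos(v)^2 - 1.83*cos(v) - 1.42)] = (-5.9535*cos(v)^2 + 3.9366*cos(v) + 1.4823)*sin(v)/(-2.45*cos(v)^3 + 2.43*cos(v)^2 + 1.83*cos(v) + 1.42)^2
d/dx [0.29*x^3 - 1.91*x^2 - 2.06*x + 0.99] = 0.87*x^2 - 3.82*x - 2.06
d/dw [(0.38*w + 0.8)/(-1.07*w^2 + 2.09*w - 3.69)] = (0.4066*w^2 + 1.712*w - 3.0742)/(1.1449*w^4 - 4.4726*w^3 + 12.2647*w^2 - 15.4242*w + 13.6161)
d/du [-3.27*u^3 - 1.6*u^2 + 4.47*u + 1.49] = -9.81*u^2 - 3.2*u + 4.47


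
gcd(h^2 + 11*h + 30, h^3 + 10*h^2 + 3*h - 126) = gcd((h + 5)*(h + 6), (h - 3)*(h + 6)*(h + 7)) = h + 6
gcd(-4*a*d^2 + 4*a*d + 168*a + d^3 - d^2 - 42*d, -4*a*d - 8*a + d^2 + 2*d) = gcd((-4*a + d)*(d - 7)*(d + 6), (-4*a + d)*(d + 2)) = 4*a - d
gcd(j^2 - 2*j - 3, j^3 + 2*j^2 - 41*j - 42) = j + 1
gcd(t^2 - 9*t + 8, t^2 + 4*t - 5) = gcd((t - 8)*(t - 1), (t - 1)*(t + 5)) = t - 1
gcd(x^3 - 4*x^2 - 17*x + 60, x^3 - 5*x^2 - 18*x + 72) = x^2 + x - 12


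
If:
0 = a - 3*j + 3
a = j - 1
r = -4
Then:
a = 0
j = 1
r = -4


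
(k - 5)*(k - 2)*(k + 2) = k^3 - 5*k^2 - 4*k + 20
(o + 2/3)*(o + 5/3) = o^2 + 7*o/3 + 10/9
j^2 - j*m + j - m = (j + 1)*(j - m)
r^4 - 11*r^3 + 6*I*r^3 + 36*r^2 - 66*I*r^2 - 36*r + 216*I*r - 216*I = (r - 6)*(r - 3)*(r - 2)*(r + 6*I)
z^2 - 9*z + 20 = (z - 5)*(z - 4)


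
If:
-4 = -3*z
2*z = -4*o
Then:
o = -2/3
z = 4/3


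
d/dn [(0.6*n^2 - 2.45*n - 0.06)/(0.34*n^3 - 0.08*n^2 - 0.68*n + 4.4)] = (-0.204*n^4 + 1.666*n^3 - 0.5428*n^2 + 5.2704*n - 10.8208)/(0.1156*n^6 - 0.0544*n^5 - 0.456*n^4 + 3.1008*n^3 - 0.2416*n^2 - 5.984*n + 19.36)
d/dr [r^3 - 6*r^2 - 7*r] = 3*r^2 - 12*r - 7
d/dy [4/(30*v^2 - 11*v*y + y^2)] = 4*(11*v - 2*y)/(30*v^2 - 11*v*y + y^2)^2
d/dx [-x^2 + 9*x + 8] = 9 - 2*x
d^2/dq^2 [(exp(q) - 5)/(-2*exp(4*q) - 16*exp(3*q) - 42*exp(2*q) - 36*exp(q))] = (-9*exp(5*q) + 46*exp(4*q) + 427*exp(3*q) + 822*exp(2*q) + 510*exp(q) + 180)*exp(-q)/(2*(exp(7*q) + 18*exp(6*q) + 138*exp(5*q) + 584*exp(4*q) + 1473*exp(3*q) + 2214*exp(2*q) + 1836*exp(q) + 648))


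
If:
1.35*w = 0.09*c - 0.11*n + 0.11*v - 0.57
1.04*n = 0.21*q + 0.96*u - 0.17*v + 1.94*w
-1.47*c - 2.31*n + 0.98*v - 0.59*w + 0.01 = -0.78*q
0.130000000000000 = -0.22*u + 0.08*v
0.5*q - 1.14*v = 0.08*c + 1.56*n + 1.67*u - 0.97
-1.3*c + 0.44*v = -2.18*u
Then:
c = -0.24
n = -2.57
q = -9.20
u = -0.30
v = 0.79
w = -0.16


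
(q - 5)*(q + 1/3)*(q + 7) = q^3 + 7*q^2/3 - 103*q/3 - 35/3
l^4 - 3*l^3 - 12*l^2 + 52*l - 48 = (l - 3)*(l - 2)^2*(l + 4)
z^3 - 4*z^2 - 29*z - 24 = (z - 8)*(z + 1)*(z + 3)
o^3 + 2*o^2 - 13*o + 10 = (o - 2)*(o - 1)*(o + 5)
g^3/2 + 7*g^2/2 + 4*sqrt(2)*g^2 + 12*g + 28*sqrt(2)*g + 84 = (g/2 + sqrt(2))*(g + 7)*(g + 6*sqrt(2))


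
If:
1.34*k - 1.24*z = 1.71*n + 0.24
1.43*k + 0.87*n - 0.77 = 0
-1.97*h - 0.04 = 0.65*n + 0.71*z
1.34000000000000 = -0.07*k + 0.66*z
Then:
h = -0.51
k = 1.06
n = -0.86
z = 2.14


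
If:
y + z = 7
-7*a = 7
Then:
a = -1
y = 7 - z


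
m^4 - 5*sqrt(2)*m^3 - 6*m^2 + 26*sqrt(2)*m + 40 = (m - 5*sqrt(2))*(m - 2*sqrt(2))*(m + sqrt(2))^2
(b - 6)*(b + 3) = b^2 - 3*b - 18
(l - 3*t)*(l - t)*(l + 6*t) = l^3 + 2*l^2*t - 21*l*t^2 + 18*t^3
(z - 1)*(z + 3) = z^2 + 2*z - 3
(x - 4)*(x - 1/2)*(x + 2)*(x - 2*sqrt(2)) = x^4 - 2*sqrt(2)*x^3 - 5*x^3/2 - 7*x^2 + 5*sqrt(2)*x^2 + 4*x + 14*sqrt(2)*x - 8*sqrt(2)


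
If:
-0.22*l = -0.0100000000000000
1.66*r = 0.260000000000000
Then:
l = 0.05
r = 0.16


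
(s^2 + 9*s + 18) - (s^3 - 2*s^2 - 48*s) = -s^3 + 3*s^2 + 57*s + 18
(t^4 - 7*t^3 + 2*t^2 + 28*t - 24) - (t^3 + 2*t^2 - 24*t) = t^4 - 8*t^3 + 52*t - 24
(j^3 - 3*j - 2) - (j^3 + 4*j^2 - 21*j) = -4*j^2 + 18*j - 2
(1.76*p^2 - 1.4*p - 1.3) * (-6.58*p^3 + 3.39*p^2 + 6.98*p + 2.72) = -11.5808*p^5 + 15.1784*p^4 + 16.0928*p^3 - 9.3918*p^2 - 12.882*p - 3.536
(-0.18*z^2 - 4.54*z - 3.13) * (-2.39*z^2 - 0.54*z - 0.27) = 0.4302*z^4 + 10.9478*z^3 + 9.9809*z^2 + 2.916*z + 0.8451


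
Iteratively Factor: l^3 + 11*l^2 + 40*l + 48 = (l + 4)*(l^2 + 7*l + 12) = (l + 3)*(l + 4)*(l + 4)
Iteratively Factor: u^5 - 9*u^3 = (u)*(u^4 - 9*u^2) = u^2*(u^3 - 9*u) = u^2*(u - 3)*(u^2 + 3*u) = u^3*(u - 3)*(u + 3)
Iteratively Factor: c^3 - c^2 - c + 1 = (c - 1)*(c^2 - 1) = (c - 1)*(c + 1)*(c - 1)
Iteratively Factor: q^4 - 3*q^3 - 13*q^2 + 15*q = (q)*(q^3 - 3*q^2 - 13*q + 15) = q*(q + 3)*(q^2 - 6*q + 5) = q*(q - 5)*(q + 3)*(q - 1)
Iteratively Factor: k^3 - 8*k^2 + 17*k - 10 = (k - 2)*(k^2 - 6*k + 5) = (k - 5)*(k - 2)*(k - 1)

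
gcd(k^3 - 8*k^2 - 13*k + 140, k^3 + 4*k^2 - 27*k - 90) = k - 5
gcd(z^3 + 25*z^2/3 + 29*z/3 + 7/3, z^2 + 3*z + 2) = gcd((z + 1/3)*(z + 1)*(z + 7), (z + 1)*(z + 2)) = z + 1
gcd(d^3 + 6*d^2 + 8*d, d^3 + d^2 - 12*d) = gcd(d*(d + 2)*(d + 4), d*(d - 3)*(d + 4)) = d^2 + 4*d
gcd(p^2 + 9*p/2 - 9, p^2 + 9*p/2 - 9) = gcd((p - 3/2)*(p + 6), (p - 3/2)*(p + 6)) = p^2 + 9*p/2 - 9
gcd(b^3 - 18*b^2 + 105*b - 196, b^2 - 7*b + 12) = b - 4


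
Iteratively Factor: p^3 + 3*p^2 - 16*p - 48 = (p + 3)*(p^2 - 16) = (p - 4)*(p + 3)*(p + 4)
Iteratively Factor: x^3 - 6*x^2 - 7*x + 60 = (x + 3)*(x^2 - 9*x + 20) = (x - 4)*(x + 3)*(x - 5)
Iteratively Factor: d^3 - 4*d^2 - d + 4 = (d + 1)*(d^2 - 5*d + 4) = (d - 1)*(d + 1)*(d - 4)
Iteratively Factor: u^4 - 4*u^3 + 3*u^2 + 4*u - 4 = (u + 1)*(u^3 - 5*u^2 + 8*u - 4) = (u - 1)*(u + 1)*(u^2 - 4*u + 4) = (u - 2)*(u - 1)*(u + 1)*(u - 2)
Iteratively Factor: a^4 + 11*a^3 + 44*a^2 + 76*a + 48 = (a + 4)*(a^3 + 7*a^2 + 16*a + 12) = (a + 2)*(a + 4)*(a^2 + 5*a + 6) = (a + 2)*(a + 3)*(a + 4)*(a + 2)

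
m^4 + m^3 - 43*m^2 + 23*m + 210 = (m - 5)*(m - 3)*(m + 2)*(m + 7)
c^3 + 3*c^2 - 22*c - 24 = (c - 4)*(c + 1)*(c + 6)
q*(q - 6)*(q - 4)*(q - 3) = q^4 - 13*q^3 + 54*q^2 - 72*q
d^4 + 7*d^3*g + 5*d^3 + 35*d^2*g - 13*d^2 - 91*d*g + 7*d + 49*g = (d - 1)^2*(d + 7)*(d + 7*g)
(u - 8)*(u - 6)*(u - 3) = u^3 - 17*u^2 + 90*u - 144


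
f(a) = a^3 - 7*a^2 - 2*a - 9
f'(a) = 3*a^2 - 14*a - 2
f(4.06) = -65.58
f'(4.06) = -9.39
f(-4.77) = -267.26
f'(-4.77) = 133.04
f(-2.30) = -53.60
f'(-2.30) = 46.07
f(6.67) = -37.02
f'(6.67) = 38.09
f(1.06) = -17.79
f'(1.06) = -13.47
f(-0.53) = -10.06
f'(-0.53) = 6.26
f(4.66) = -69.13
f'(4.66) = -2.09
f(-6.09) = -482.30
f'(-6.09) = 194.52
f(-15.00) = -4929.00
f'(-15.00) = 883.00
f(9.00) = 135.00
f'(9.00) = 115.00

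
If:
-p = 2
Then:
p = -2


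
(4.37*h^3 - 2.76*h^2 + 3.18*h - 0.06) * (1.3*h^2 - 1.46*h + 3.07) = 5.681*h^5 - 9.9682*h^4 + 21.5795*h^3 - 13.194*h^2 + 9.8502*h - 0.1842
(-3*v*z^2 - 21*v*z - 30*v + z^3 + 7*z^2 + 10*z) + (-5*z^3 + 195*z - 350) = -3*v*z^2 - 21*v*z - 30*v - 4*z^3 + 7*z^2 + 205*z - 350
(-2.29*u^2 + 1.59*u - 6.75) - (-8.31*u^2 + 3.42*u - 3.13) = 6.02*u^2 - 1.83*u - 3.62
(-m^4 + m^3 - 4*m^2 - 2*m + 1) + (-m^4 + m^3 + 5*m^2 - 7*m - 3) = -2*m^4 + 2*m^3 + m^2 - 9*m - 2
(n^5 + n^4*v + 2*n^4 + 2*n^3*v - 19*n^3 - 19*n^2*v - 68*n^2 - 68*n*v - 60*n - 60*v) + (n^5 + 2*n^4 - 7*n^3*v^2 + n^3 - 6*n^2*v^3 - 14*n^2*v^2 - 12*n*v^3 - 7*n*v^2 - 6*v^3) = 2*n^5 + n^4*v + 4*n^4 - 7*n^3*v^2 + 2*n^3*v - 18*n^3 - 6*n^2*v^3 - 14*n^2*v^2 - 19*n^2*v - 68*n^2 - 12*n*v^3 - 7*n*v^2 - 68*n*v - 60*n - 6*v^3 - 60*v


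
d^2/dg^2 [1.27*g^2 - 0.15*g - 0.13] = 2.54000000000000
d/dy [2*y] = 2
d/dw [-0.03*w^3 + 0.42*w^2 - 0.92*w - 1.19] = -0.09*w^2 + 0.84*w - 0.92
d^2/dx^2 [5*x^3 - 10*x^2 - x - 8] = 30*x - 20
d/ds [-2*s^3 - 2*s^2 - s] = -6*s^2 - 4*s - 1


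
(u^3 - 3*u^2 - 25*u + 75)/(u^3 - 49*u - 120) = (u^2 - 8*u + 15)/(u^2 - 5*u - 24)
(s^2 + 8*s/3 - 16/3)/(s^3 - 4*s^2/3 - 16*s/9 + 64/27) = 9*(s + 4)/(9*s^2 - 16)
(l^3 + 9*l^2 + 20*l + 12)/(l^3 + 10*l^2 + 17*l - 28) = (l^3 + 9*l^2 + 20*l + 12)/(l^3 + 10*l^2 + 17*l - 28)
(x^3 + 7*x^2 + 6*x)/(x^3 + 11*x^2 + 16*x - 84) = x*(x + 1)/(x^2 + 5*x - 14)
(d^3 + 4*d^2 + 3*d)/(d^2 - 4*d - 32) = d*(d^2 + 4*d + 3)/(d^2 - 4*d - 32)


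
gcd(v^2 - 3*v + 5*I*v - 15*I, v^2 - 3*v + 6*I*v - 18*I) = v - 3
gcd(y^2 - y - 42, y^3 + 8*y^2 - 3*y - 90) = y + 6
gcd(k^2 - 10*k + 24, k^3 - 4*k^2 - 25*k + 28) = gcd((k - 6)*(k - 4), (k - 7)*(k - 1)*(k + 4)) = 1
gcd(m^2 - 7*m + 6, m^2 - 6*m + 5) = m - 1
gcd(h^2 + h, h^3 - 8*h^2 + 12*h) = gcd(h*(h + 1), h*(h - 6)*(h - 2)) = h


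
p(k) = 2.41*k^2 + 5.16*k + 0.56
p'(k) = 4.82*k + 5.16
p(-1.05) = -2.20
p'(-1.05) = 0.10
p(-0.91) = -2.14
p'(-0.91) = 0.77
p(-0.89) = -2.12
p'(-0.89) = 0.87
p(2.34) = 25.83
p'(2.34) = 16.44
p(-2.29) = 1.38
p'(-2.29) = -5.88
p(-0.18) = -0.29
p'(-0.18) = 4.29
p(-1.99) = -0.16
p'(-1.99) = -4.43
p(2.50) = 28.52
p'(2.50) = 17.21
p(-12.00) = 285.68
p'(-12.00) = -52.68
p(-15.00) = 465.41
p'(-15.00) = -67.14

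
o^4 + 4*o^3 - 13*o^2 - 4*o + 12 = (o - 2)*(o - 1)*(o + 1)*(o + 6)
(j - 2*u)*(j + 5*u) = j^2 + 3*j*u - 10*u^2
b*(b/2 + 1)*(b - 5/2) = b^3/2 - b^2/4 - 5*b/2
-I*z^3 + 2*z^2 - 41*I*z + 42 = (z - 6*I)*(z + 7*I)*(-I*z + 1)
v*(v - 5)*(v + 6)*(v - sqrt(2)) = v^4 - sqrt(2)*v^3 + v^3 - 30*v^2 - sqrt(2)*v^2 + 30*sqrt(2)*v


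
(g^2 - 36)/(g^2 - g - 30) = (g + 6)/(g + 5)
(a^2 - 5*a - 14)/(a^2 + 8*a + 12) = (a - 7)/(a + 6)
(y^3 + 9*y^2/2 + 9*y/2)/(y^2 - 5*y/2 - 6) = y*(y + 3)/(y - 4)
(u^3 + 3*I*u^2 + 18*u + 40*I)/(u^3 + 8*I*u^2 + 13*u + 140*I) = (u + 2*I)/(u + 7*I)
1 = 1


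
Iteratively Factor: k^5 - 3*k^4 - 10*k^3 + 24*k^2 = (k - 2)*(k^4 - k^3 - 12*k^2) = k*(k - 2)*(k^3 - k^2 - 12*k) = k*(k - 2)*(k + 3)*(k^2 - 4*k) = k*(k - 4)*(k - 2)*(k + 3)*(k)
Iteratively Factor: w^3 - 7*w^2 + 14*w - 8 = (w - 1)*(w^2 - 6*w + 8) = (w - 4)*(w - 1)*(w - 2)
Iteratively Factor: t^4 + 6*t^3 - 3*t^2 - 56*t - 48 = (t + 1)*(t^3 + 5*t^2 - 8*t - 48) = (t + 1)*(t + 4)*(t^2 + t - 12) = (t - 3)*(t + 1)*(t + 4)*(t + 4)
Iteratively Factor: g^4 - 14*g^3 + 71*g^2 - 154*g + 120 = (g - 2)*(g^3 - 12*g^2 + 47*g - 60) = (g - 5)*(g - 2)*(g^2 - 7*g + 12) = (g - 5)*(g - 3)*(g - 2)*(g - 4)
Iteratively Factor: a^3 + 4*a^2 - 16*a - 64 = (a - 4)*(a^2 + 8*a + 16) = (a - 4)*(a + 4)*(a + 4)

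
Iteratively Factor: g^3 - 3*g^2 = (g - 3)*(g^2) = g*(g - 3)*(g)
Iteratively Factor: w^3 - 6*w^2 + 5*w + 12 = (w - 3)*(w^2 - 3*w - 4) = (w - 3)*(w + 1)*(w - 4)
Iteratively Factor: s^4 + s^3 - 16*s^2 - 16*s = (s + 1)*(s^3 - 16*s) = s*(s + 1)*(s^2 - 16) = s*(s - 4)*(s + 1)*(s + 4)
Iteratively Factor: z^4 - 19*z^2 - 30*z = (z - 5)*(z^3 + 5*z^2 + 6*z) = (z - 5)*(z + 3)*(z^2 + 2*z) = z*(z - 5)*(z + 3)*(z + 2)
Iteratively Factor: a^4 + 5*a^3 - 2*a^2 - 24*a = (a + 3)*(a^3 + 2*a^2 - 8*a) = (a - 2)*(a + 3)*(a^2 + 4*a) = a*(a - 2)*(a + 3)*(a + 4)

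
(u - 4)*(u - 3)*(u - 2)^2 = u^4 - 11*u^3 + 44*u^2 - 76*u + 48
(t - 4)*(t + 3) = t^2 - t - 12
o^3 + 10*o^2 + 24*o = o*(o + 4)*(o + 6)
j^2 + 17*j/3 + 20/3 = (j + 5/3)*(j + 4)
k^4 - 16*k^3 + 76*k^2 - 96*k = k*(k - 8)*(k - 6)*(k - 2)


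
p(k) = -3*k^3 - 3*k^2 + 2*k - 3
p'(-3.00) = -61.00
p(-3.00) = 45.00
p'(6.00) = -358.00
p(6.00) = -747.00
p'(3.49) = -128.56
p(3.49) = -160.09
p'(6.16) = -376.47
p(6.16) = -805.75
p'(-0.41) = 2.95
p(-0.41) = -4.12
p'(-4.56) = -157.78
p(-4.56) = 209.96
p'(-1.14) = -2.86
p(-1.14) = -4.73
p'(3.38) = -121.10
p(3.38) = -146.36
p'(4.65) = -220.50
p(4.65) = -360.20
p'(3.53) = -131.33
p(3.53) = -165.28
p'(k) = -9*k^2 - 6*k + 2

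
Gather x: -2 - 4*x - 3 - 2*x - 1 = -6*x - 6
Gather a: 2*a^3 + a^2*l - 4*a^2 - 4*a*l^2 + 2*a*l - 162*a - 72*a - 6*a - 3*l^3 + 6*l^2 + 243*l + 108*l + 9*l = 2*a^3 + a^2*(l - 4) + a*(-4*l^2 + 2*l - 240) - 3*l^3 + 6*l^2 + 360*l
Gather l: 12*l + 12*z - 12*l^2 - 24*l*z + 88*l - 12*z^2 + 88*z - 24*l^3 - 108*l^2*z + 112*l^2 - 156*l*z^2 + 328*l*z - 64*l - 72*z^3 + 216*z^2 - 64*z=-24*l^3 + l^2*(100 - 108*z) + l*(-156*z^2 + 304*z + 36) - 72*z^3 + 204*z^2 + 36*z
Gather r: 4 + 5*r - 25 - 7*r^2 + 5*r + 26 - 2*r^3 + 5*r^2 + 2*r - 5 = -2*r^3 - 2*r^2 + 12*r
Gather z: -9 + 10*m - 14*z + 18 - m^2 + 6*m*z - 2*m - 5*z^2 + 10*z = -m^2 + 8*m - 5*z^2 + z*(6*m - 4) + 9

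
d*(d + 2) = d^2 + 2*d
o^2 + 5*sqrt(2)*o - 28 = (o - 2*sqrt(2))*(o + 7*sqrt(2))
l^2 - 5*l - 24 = (l - 8)*(l + 3)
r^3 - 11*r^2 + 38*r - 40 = (r - 5)*(r - 4)*(r - 2)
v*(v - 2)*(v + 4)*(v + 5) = v^4 + 7*v^3 + 2*v^2 - 40*v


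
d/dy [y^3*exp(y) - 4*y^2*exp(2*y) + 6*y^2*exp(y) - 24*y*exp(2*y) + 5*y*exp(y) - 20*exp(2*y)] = (y^3 - 8*y^2*exp(y) + 9*y^2 - 56*y*exp(y) + 17*y - 64*exp(y) + 5)*exp(y)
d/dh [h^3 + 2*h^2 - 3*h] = 3*h^2 + 4*h - 3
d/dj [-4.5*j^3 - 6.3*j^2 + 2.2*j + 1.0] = -13.5*j^2 - 12.6*j + 2.2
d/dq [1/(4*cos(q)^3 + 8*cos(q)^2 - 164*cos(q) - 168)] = (3*cos(q)^2 + 4*cos(q) - 41)*sin(q)/(4*(cos(q)^3 + 2*cos(q)^2 - 41*cos(q) - 42)^2)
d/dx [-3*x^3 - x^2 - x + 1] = -9*x^2 - 2*x - 1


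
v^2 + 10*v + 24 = (v + 4)*(v + 6)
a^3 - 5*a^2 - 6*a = a*(a - 6)*(a + 1)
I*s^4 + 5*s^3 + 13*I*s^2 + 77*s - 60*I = (s - 5*I)*(s - 3*I)*(s + 4*I)*(I*s + 1)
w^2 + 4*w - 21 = (w - 3)*(w + 7)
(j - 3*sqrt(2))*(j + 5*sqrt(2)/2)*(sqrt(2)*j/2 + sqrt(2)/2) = sqrt(2)*j^3/2 - j^2/2 + sqrt(2)*j^2/2 - 15*sqrt(2)*j/2 - j/2 - 15*sqrt(2)/2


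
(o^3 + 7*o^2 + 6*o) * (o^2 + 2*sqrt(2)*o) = o^5 + 2*sqrt(2)*o^4 + 7*o^4 + 6*o^3 + 14*sqrt(2)*o^3 + 12*sqrt(2)*o^2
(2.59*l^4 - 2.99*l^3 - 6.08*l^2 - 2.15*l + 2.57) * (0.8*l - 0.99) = 2.072*l^5 - 4.9561*l^4 - 1.9039*l^3 + 4.2992*l^2 + 4.1845*l - 2.5443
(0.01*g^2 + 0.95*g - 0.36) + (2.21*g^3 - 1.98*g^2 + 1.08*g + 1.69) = 2.21*g^3 - 1.97*g^2 + 2.03*g + 1.33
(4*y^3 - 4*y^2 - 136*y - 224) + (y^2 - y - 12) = 4*y^3 - 3*y^2 - 137*y - 236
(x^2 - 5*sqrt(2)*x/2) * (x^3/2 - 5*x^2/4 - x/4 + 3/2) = x^5/2 - 5*sqrt(2)*x^4/4 - 5*x^4/4 - x^3/4 + 25*sqrt(2)*x^3/8 + 5*sqrt(2)*x^2/8 + 3*x^2/2 - 15*sqrt(2)*x/4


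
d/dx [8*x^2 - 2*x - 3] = 16*x - 2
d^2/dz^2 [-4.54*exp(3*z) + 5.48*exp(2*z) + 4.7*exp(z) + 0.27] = (-40.86*exp(2*z) + 21.92*exp(z) + 4.7)*exp(z)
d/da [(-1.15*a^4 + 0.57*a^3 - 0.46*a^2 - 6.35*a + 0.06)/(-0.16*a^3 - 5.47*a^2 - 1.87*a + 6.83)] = (0.184*a^6 + 12.581*a^5 + 3.26*a^4 - 35.5818*a^3 - 22.1662*a^2 - 5.6272*a - 43.2583)/(0.0256*a^6 + 1.7504*a^5 + 30.5193*a^4 + 18.2722*a^3 - 71.2233*a^2 - 25.5442*a + 46.6489)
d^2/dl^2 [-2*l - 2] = 0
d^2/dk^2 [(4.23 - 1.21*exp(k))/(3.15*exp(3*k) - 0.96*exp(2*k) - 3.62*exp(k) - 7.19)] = (-48.0249*exp(6*k) + 388.726695*exp(5*k) - 197.012376*exp(4*k) - 432.931821*exp(3*k) + 956.440107*exp(2*k) - 29.863358*exp(k) - 172.649875)*exp(k)/(31.255875*exp(9*k) - 28.5768*exp(8*k) - 99.04923*exp(7*k) - 149.231781*exp(6*k) + 244.283364*exp(5*k) + 434.305836*exp(4*k) + 291.170089*exp(3*k) - 431.546676*exp(2*k) - 561.419646*exp(k) - 371.694959)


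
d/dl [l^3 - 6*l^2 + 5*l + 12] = 3*l^2 - 12*l + 5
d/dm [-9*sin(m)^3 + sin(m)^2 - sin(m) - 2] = (-27*sin(m)^2 + 2*sin(m) - 1)*cos(m)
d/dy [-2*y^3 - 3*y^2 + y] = -6*y^2 - 6*y + 1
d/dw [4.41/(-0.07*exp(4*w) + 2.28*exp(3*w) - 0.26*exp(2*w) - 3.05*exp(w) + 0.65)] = (1.2348*exp(3*w) - 30.1644*exp(2*w) + 2.2932*exp(w) + 13.4505)*exp(w)/(0.07*exp(4*w) - 2.28*exp(3*w) + 0.26*exp(2*w) + 3.05*exp(w) - 0.65)^2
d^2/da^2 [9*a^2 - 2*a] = 18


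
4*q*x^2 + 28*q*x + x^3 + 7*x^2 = x*(4*q + x)*(x + 7)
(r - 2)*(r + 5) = r^2 + 3*r - 10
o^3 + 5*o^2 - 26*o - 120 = (o - 5)*(o + 4)*(o + 6)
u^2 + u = u*(u + 1)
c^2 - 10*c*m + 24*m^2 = (c - 6*m)*(c - 4*m)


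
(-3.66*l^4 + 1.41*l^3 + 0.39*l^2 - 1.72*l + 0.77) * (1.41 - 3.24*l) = 11.8584*l^5 - 9.729*l^4 + 0.7245*l^3 + 6.1227*l^2 - 4.92*l + 1.0857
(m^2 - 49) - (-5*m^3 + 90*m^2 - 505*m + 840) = 5*m^3 - 89*m^2 + 505*m - 889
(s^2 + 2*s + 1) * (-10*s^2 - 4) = -10*s^4 - 20*s^3 - 14*s^2 - 8*s - 4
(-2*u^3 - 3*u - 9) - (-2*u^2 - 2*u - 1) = -2*u^3 + 2*u^2 - u - 8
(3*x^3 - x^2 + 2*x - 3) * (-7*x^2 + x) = -21*x^5 + 10*x^4 - 15*x^3 + 23*x^2 - 3*x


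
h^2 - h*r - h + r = (h - 1)*(h - r)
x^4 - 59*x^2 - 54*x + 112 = (x - 8)*(x - 1)*(x + 2)*(x + 7)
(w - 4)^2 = w^2 - 8*w + 16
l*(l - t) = l^2 - l*t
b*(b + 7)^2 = b^3 + 14*b^2 + 49*b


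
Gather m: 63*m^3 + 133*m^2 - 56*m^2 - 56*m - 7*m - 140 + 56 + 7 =63*m^3 + 77*m^2 - 63*m - 77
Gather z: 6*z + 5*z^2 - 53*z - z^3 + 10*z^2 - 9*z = -z^3 + 15*z^2 - 56*z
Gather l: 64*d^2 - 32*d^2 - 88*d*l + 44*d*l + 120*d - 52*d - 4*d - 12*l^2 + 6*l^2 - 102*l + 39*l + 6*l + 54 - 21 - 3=32*d^2 + 64*d - 6*l^2 + l*(-44*d - 57) + 30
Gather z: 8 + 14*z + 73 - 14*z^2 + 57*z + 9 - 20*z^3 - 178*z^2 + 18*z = -20*z^3 - 192*z^2 + 89*z + 90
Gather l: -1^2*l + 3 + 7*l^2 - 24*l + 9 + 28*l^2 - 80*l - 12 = 35*l^2 - 105*l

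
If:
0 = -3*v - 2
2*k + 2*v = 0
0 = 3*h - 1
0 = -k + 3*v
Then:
No Solution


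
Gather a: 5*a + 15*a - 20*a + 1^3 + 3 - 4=0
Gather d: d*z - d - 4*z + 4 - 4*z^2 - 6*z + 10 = d*(z - 1) - 4*z^2 - 10*z + 14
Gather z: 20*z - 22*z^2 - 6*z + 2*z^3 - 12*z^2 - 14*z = 2*z^3 - 34*z^2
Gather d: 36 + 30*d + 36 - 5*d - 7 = 25*d + 65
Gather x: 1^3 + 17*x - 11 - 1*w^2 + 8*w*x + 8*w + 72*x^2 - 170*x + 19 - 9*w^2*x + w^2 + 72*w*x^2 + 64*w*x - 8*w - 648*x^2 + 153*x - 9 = x^2*(72*w - 576) + x*(-9*w^2 + 72*w)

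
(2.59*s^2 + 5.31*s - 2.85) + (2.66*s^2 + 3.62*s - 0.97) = 5.25*s^2 + 8.93*s - 3.82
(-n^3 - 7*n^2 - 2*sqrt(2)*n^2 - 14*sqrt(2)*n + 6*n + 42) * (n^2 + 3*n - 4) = -n^5 - 10*n^4 - 2*sqrt(2)*n^4 - 20*sqrt(2)*n^3 - 11*n^3 - 34*sqrt(2)*n^2 + 88*n^2 + 56*sqrt(2)*n + 102*n - 168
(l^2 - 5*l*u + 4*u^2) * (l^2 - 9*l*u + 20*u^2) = l^4 - 14*l^3*u + 69*l^2*u^2 - 136*l*u^3 + 80*u^4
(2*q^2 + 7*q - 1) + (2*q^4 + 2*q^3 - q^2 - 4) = 2*q^4 + 2*q^3 + q^2 + 7*q - 5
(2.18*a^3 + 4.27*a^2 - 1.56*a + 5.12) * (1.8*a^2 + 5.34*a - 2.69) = 3.924*a^5 + 19.3272*a^4 + 14.1296*a^3 - 10.6007*a^2 + 31.5372*a - 13.7728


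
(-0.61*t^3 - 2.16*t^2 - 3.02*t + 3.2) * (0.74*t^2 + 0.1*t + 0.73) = -0.4514*t^5 - 1.6594*t^4 - 2.8961*t^3 + 0.4892*t^2 - 1.8846*t + 2.336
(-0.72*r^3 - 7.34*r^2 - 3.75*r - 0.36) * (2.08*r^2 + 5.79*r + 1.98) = -1.4976*r^5 - 19.436*r^4 - 51.7242*r^3 - 36.9945*r^2 - 9.5094*r - 0.7128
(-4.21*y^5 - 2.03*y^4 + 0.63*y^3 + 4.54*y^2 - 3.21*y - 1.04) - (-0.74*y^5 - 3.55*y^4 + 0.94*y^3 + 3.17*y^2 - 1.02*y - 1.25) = -3.47*y^5 + 1.52*y^4 - 0.31*y^3 + 1.37*y^2 - 2.19*y + 0.21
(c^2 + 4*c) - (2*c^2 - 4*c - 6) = -c^2 + 8*c + 6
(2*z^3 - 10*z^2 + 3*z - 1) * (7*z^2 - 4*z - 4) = 14*z^5 - 78*z^4 + 53*z^3 + 21*z^2 - 8*z + 4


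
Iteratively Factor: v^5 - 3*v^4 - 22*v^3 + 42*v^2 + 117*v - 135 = (v - 3)*(v^4 - 22*v^2 - 24*v + 45) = (v - 3)*(v + 3)*(v^3 - 3*v^2 - 13*v + 15) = (v - 3)*(v + 3)^2*(v^2 - 6*v + 5) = (v - 5)*(v - 3)*(v + 3)^2*(v - 1)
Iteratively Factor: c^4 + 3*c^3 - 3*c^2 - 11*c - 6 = (c + 3)*(c^3 - 3*c - 2) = (c + 1)*(c + 3)*(c^2 - c - 2) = (c - 2)*(c + 1)*(c + 3)*(c + 1)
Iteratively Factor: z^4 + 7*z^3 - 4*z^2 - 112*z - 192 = (z + 4)*(z^3 + 3*z^2 - 16*z - 48) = (z + 3)*(z + 4)*(z^2 - 16) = (z - 4)*(z + 3)*(z + 4)*(z + 4)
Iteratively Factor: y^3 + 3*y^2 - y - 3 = (y + 3)*(y^2 - 1) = (y + 1)*(y + 3)*(y - 1)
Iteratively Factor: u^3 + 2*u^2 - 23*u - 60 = (u + 3)*(u^2 - u - 20) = (u + 3)*(u + 4)*(u - 5)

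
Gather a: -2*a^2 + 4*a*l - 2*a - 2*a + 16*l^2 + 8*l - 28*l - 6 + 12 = -2*a^2 + a*(4*l - 4) + 16*l^2 - 20*l + 6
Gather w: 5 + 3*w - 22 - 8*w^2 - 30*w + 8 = -8*w^2 - 27*w - 9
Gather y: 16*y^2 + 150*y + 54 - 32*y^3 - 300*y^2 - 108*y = -32*y^3 - 284*y^2 + 42*y + 54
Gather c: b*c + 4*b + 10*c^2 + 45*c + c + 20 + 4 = 4*b + 10*c^2 + c*(b + 46) + 24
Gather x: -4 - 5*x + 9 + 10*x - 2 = 5*x + 3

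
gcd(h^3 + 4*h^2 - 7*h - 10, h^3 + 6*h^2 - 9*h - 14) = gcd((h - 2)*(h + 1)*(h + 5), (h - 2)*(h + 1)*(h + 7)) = h^2 - h - 2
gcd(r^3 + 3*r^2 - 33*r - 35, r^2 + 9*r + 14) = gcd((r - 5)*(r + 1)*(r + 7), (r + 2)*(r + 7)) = r + 7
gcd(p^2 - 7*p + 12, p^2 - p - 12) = p - 4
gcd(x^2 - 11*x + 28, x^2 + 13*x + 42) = 1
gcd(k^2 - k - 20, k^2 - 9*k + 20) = k - 5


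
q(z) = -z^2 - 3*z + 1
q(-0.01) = 1.03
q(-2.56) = 2.13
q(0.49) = -0.71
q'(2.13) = -7.26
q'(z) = -2*z - 3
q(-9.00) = -53.00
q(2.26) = -10.89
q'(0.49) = -3.98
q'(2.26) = -7.52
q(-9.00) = -53.00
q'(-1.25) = -0.50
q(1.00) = -3.00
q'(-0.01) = -2.98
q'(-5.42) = 7.84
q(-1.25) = 3.19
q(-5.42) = -12.12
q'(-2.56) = 2.12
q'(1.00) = -5.00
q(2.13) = -9.93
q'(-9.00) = 15.00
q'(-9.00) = 15.00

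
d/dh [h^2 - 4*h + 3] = 2*h - 4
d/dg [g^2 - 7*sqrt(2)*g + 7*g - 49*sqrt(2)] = 2*g - 7*sqrt(2) + 7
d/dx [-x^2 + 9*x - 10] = 9 - 2*x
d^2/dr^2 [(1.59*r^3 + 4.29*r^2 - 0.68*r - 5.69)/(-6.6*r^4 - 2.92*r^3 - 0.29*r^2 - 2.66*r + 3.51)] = (-138.5208*r^9 - 1121.2344*r^8 - 122.35212*r^7 + 5503.562352*r^6 + 3426.19464*r^5 - 1670.757432*r^4 + 146.590146*r^3 + 1996.321752*r^2 + 262.862562*r - 0.90465199999997)/(287.496*r^12 + 381.5856*r^11 + 206.71992*r^10 + 406.039168*r^9 - 142.022532*r^8 - 306.543492*r^7 + 23.544365*r^6 - 324.909594*r^5 + 85.630947*r^4 + 110.499488*r^3 - 63.787581*r^2 + 98.314398*r - 43.243551)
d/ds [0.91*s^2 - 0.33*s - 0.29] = 1.82*s - 0.33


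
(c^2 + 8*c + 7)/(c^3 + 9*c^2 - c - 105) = (c + 1)/(c^2 + 2*c - 15)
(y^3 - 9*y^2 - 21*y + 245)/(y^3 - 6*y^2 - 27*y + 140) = (y - 7)/(y - 4)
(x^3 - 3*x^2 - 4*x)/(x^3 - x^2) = (x^2 - 3*x - 4)/(x*(x - 1))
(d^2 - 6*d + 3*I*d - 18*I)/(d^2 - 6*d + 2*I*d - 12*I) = (d + 3*I)/(d + 2*I)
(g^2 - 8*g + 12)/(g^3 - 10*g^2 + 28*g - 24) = 1/(g - 2)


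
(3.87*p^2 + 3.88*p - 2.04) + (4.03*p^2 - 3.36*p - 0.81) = 7.9*p^2 + 0.52*p - 2.85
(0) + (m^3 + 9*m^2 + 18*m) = m^3 + 9*m^2 + 18*m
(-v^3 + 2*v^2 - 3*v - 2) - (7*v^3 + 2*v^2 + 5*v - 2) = -8*v^3 - 8*v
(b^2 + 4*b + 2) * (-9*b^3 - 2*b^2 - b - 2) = -9*b^5 - 38*b^4 - 27*b^3 - 10*b^2 - 10*b - 4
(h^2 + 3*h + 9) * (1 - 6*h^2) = -6*h^4 - 18*h^3 - 53*h^2 + 3*h + 9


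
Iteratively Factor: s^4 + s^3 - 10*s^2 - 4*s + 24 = (s - 2)*(s^3 + 3*s^2 - 4*s - 12) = (s - 2)^2*(s^2 + 5*s + 6) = (s - 2)^2*(s + 3)*(s + 2)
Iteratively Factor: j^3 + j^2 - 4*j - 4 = (j - 2)*(j^2 + 3*j + 2) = (j - 2)*(j + 2)*(j + 1)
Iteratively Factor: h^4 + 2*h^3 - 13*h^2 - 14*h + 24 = (h + 4)*(h^3 - 2*h^2 - 5*h + 6) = (h + 2)*(h + 4)*(h^2 - 4*h + 3) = (h - 3)*(h + 2)*(h + 4)*(h - 1)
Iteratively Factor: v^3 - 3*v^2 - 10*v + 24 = (v + 3)*(v^2 - 6*v + 8) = (v - 2)*(v + 3)*(v - 4)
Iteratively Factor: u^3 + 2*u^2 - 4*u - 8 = (u - 2)*(u^2 + 4*u + 4) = (u - 2)*(u + 2)*(u + 2)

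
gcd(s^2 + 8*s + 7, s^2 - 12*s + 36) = 1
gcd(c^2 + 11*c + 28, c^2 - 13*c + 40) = 1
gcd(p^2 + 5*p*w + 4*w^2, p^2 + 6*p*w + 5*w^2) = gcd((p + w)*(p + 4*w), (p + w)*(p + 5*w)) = p + w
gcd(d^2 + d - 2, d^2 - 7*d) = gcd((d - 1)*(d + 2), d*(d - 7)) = 1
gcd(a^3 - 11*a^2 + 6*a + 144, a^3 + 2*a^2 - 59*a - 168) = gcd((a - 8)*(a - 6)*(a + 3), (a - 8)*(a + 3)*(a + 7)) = a^2 - 5*a - 24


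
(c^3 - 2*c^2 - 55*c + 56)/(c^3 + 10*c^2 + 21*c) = (c^2 - 9*c + 8)/(c*(c + 3))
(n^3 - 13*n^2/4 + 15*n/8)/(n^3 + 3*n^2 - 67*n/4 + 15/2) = n*(4*n - 3)/(2*(2*n^2 + 11*n - 6))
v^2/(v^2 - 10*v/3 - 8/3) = 3*v^2/(3*v^2 - 10*v - 8)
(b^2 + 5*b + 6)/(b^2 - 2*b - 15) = (b + 2)/(b - 5)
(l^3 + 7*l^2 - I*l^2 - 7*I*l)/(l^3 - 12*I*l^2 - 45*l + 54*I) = l*(l^2 + l*(7 - I) - 7*I)/(l^3 - 12*I*l^2 - 45*l + 54*I)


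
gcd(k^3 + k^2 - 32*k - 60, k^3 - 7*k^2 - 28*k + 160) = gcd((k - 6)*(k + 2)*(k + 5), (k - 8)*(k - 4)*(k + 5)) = k + 5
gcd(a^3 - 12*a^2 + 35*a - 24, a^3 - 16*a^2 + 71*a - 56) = a^2 - 9*a + 8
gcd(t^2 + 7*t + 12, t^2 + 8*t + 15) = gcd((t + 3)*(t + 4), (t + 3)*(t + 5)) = t + 3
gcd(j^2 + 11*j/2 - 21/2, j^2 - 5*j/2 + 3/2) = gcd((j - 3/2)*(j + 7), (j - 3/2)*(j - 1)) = j - 3/2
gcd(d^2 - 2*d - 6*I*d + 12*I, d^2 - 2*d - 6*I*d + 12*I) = d^2 + d*(-2 - 6*I) + 12*I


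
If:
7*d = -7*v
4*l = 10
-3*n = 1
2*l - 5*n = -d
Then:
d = -20/3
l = 5/2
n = -1/3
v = 20/3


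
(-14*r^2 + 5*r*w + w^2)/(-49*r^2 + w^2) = (2*r - w)/(7*r - w)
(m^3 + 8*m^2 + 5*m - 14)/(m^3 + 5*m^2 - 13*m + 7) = (m + 2)/(m - 1)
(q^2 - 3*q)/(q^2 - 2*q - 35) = q*(3 - q)/(-q^2 + 2*q + 35)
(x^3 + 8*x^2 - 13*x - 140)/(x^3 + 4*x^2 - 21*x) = (x^2 + x - 20)/(x*(x - 3))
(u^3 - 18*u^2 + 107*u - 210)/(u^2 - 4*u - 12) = (u^2 - 12*u + 35)/(u + 2)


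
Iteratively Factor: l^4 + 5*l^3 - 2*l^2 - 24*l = (l)*(l^3 + 5*l^2 - 2*l - 24) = l*(l + 3)*(l^2 + 2*l - 8) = l*(l + 3)*(l + 4)*(l - 2)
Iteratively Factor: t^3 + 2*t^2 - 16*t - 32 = (t + 4)*(t^2 - 2*t - 8) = (t - 4)*(t + 4)*(t + 2)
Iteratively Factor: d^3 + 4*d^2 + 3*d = (d + 1)*(d^2 + 3*d) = d*(d + 1)*(d + 3)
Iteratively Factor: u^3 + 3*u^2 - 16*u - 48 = (u + 4)*(u^2 - u - 12) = (u + 3)*(u + 4)*(u - 4)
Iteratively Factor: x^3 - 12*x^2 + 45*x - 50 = (x - 5)*(x^2 - 7*x + 10) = (x - 5)^2*(x - 2)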